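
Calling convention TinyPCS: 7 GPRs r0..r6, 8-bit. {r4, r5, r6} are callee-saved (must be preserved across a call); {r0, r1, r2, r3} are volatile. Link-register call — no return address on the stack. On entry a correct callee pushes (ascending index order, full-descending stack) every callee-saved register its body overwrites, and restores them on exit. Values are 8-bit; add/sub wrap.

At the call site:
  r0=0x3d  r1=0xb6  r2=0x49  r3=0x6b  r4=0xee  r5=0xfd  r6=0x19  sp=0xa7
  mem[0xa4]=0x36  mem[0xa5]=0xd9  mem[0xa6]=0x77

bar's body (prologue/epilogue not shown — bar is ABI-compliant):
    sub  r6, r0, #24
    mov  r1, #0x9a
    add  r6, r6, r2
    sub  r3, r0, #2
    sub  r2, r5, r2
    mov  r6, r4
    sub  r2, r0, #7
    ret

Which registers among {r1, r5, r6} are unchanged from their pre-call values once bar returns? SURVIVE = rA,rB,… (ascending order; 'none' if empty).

prologue: push r6 -> mem[0xa6]=0x19, sp=0xa6
body[0] sub  r6, r0, #24 -> r6=0x25
body[1] mov  r1, #0x9a -> r1=0x9a
body[2] add  r6, r6, r2 -> r6=0x6e
body[3] sub  r3, r0, #2 -> r3=0x3b
body[4] sub  r2, r5, r2 -> r2=0xb4
body[5] mov  r6, r4 -> r6=0xee
body[6] sub  r2, r0, #7 -> r2=0x36
epilogue: pop r6=0x19, sp=0xa7
r1: caller-saved, written=True
r5: callee-saved, written=False
r6: callee-saved, written=True

SURVIVE = r5,r6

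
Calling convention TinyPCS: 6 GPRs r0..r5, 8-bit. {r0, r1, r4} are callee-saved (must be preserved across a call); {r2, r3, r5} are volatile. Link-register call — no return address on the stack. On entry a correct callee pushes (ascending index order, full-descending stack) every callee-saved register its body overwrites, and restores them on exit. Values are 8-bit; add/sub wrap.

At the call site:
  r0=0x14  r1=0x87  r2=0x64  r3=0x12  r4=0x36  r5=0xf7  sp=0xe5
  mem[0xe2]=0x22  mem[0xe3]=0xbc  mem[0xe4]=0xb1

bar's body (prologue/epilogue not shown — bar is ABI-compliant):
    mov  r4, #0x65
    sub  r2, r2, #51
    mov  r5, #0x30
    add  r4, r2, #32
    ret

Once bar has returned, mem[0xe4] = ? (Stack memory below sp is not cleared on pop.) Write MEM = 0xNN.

prologue: push r4 -> mem[0xe4]=0x36, sp=0xe4
body[0] mov  r4, #0x65 -> r4=0x65
body[1] sub  r2, r2, #51 -> r2=0x31
body[2] mov  r5, #0x30 -> r5=0x30
body[3] add  r4, r2, #32 -> r4=0x51
epilogue: pop r4=0x36, sp=0xe5
prologue pushed ['r4'] at ['0xe4']

MEM = 0x36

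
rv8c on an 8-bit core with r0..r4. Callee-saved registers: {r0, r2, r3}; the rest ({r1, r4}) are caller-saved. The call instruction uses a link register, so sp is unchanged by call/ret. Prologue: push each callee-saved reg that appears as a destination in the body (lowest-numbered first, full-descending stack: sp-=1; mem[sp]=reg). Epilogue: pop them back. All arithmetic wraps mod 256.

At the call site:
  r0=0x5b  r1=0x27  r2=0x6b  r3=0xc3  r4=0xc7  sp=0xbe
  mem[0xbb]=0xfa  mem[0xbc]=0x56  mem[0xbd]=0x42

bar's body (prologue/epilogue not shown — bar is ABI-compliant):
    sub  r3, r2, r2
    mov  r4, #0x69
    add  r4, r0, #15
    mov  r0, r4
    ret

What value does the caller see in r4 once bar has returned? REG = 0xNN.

prologue: push r0 -> mem[0xbd]=0x5b, sp=0xbd
prologue: push r3 -> mem[0xbc]=0xc3, sp=0xbc
body[0] sub  r3, r2, r2 -> r3=0x00
body[1] mov  r4, #0x69 -> r4=0x69
body[2] add  r4, r0, #15 -> r4=0x6a
body[3] mov  r0, r4 -> r0=0x6a
epilogue: pop r3=0xc3, sp=0xbd
epilogue: pop r0=0x5b, sp=0xbe
r4 is caller-saved -> body value

REG = 0x6a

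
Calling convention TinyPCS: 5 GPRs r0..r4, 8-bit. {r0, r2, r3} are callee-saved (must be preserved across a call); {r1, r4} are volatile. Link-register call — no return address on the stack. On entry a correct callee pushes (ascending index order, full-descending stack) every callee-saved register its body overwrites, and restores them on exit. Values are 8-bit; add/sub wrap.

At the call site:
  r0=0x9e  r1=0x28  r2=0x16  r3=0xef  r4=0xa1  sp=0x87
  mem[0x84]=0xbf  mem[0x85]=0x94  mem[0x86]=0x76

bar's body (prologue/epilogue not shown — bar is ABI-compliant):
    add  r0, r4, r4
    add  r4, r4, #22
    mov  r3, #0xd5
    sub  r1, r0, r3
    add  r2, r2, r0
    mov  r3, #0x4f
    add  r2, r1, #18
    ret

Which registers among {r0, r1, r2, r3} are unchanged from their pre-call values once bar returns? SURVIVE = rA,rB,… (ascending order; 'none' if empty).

prologue: push r0 -> mem[0x86]=0x9e, sp=0x86
prologue: push r2 -> mem[0x85]=0x16, sp=0x85
prologue: push r3 -> mem[0x84]=0xef, sp=0x84
body[0] add  r0, r4, r4 -> r0=0x42
body[1] add  r4, r4, #22 -> r4=0xb7
body[2] mov  r3, #0xd5 -> r3=0xd5
body[3] sub  r1, r0, r3 -> r1=0x6d
body[4] add  r2, r2, r0 -> r2=0x58
body[5] mov  r3, #0x4f -> r3=0x4f
body[6] add  r2, r1, #18 -> r2=0x7f
epilogue: pop r3=0xef, sp=0x85
epilogue: pop r2=0x16, sp=0x86
epilogue: pop r0=0x9e, sp=0x87
r0: callee-saved, written=True
r1: caller-saved, written=True
r2: callee-saved, written=True
r3: callee-saved, written=True

SURVIVE = r0,r2,r3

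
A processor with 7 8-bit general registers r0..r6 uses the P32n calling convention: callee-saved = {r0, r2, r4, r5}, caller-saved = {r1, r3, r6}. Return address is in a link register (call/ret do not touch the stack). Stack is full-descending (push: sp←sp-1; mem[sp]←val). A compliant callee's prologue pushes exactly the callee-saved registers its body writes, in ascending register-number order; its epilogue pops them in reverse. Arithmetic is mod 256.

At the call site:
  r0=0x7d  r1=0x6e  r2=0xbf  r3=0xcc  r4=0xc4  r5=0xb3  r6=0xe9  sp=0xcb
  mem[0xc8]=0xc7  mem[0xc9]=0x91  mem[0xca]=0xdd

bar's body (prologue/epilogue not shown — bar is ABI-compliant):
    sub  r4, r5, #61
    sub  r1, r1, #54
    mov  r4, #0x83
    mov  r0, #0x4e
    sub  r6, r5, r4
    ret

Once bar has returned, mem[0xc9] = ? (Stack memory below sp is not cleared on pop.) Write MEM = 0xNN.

MEM = 0xc4

prologue: push r0 → mem[0xca]=0x7d, sp=0xca
prologue: push r4 → mem[0xc9]=0xc4, sp=0xc9
body[0] sub  r4, r5, #61 → r4=0x76
body[1] sub  r1, r1, #54 → r1=0x38
body[2] mov  r4, #0x83 → r4=0x83
body[3] mov  r0, #0x4e → r0=0x4e
body[4] sub  r6, r5, r4 → r6=0x30
epilogue: pop r4=0xc4, sp=0xca
epilogue: pop r0=0x7d, sp=0xcb
prologue pushed ['r0', 'r4'] at ['0xca', '0xc9']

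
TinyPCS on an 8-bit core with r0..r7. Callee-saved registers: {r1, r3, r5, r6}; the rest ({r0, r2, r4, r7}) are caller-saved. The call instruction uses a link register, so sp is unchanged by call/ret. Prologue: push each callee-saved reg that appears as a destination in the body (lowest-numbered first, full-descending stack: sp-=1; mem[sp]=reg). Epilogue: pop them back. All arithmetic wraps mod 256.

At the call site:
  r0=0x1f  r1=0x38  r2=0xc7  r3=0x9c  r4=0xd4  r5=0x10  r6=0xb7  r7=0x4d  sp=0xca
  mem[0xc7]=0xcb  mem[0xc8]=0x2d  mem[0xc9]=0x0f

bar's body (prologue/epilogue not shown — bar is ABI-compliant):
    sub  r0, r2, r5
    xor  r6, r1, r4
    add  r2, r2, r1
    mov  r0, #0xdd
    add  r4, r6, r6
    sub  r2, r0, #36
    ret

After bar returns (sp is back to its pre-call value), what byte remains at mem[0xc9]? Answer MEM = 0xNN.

prologue: push r6 → mem[0xc9]=0xb7, sp=0xc9
body[0] sub  r0, r2, r5 → r0=0xb7
body[1] xor  r6, r1, r4 → r6=0xec
body[2] add  r2, r2, r1 → r2=0xff
body[3] mov  r0, #0xdd → r0=0xdd
body[4] add  r4, r6, r6 → r4=0xd8
body[5] sub  r2, r0, #36 → r2=0xb9
epilogue: pop r6=0xb7, sp=0xca
prologue pushed ['r6'] at ['0xc9']

MEM = 0xb7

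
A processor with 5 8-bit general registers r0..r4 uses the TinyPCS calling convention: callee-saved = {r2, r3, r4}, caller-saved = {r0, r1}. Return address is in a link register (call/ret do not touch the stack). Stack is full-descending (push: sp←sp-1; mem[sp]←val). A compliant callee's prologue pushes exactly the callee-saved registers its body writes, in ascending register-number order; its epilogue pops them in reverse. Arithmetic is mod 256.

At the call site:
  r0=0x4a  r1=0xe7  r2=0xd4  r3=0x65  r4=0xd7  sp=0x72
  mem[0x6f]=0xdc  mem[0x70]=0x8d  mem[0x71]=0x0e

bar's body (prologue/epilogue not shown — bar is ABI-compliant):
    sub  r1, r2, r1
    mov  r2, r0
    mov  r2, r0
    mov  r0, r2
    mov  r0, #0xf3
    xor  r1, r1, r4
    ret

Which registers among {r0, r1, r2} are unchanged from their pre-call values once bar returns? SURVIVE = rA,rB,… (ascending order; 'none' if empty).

prologue: push r2 → mem[0x71]=0xd4, sp=0x71
body[0] sub  r1, r2, r1 → r1=0xed
body[1] mov  r2, r0 → r2=0x4a
body[2] mov  r2, r0 → r2=0x4a
body[3] mov  r0, r2 → r0=0x4a
body[4] mov  r0, #0xf3 → r0=0xf3
body[5] xor  r1, r1, r4 → r1=0x3a
epilogue: pop r2=0xd4, sp=0x72
r0: caller-saved, written=True
r1: caller-saved, written=True
r2: callee-saved, written=True

SURVIVE = r2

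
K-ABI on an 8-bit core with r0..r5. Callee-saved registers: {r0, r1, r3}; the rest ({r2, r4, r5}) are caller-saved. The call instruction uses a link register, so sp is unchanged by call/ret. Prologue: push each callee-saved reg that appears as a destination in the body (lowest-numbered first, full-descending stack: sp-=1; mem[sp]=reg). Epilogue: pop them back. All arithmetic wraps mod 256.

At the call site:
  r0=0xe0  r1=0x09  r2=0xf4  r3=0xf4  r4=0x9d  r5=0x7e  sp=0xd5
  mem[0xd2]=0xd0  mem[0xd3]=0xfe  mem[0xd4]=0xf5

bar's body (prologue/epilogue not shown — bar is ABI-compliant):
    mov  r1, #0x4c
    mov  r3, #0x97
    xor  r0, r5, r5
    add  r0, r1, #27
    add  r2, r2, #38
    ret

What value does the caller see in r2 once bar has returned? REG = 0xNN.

REG = 0x1a

prologue: push r0 → mem[0xd4]=0xe0, sp=0xd4
prologue: push r1 → mem[0xd3]=0x09, sp=0xd3
prologue: push r3 → mem[0xd2]=0xf4, sp=0xd2
body[0] mov  r1, #0x4c → r1=0x4c
body[1] mov  r3, #0x97 → r3=0x97
body[2] xor  r0, r5, r5 → r0=0x00
body[3] add  r0, r1, #27 → r0=0x67
body[4] add  r2, r2, #38 → r2=0x1a
epilogue: pop r3=0xf4, sp=0xd3
epilogue: pop r1=0x09, sp=0xd4
epilogue: pop r0=0xe0, sp=0xd5
r2 is caller-saved → body value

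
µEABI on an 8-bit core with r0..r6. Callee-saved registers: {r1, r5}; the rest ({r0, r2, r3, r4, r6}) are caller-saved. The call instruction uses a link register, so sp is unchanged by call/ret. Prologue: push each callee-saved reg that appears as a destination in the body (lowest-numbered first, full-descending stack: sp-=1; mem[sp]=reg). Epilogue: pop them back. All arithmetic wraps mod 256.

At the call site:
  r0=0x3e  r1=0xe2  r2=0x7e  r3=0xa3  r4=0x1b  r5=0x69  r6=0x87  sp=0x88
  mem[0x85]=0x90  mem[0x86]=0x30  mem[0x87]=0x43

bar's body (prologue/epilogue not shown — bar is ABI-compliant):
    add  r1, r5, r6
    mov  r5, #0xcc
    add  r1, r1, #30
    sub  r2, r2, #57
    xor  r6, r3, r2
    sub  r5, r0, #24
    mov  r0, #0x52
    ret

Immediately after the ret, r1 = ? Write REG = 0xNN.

REG = 0xe2

prologue: push r1 -> mem[0x87]=0xe2, sp=0x87
prologue: push r5 -> mem[0x86]=0x69, sp=0x86
body[0] add  r1, r5, r6 -> r1=0xf0
body[1] mov  r5, #0xcc -> r5=0xcc
body[2] add  r1, r1, #30 -> r1=0x0e
body[3] sub  r2, r2, #57 -> r2=0x45
body[4] xor  r6, r3, r2 -> r6=0xe6
body[5] sub  r5, r0, #24 -> r5=0x26
body[6] mov  r0, #0x52 -> r0=0x52
epilogue: pop r5=0x69, sp=0x87
epilogue: pop r1=0xe2, sp=0x88
r1 is callee-saved -> restored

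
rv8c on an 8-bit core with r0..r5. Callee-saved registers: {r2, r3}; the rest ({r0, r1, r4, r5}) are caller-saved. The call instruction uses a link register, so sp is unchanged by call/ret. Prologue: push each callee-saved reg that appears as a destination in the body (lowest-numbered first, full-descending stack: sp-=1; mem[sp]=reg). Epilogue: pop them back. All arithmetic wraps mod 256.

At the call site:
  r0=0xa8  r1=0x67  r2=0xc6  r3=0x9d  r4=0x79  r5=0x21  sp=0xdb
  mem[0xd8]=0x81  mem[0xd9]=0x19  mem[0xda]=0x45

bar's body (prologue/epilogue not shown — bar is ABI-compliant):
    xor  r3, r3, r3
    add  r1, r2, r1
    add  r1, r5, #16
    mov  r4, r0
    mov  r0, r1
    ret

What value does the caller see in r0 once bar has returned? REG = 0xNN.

REG = 0x31

prologue: push r3 → mem[0xda]=0x9d, sp=0xda
body[0] xor  r3, r3, r3 → r3=0x00
body[1] add  r1, r2, r1 → r1=0x2d
body[2] add  r1, r5, #16 → r1=0x31
body[3] mov  r4, r0 → r4=0xa8
body[4] mov  r0, r1 → r0=0x31
epilogue: pop r3=0x9d, sp=0xdb
r0 is caller-saved → body value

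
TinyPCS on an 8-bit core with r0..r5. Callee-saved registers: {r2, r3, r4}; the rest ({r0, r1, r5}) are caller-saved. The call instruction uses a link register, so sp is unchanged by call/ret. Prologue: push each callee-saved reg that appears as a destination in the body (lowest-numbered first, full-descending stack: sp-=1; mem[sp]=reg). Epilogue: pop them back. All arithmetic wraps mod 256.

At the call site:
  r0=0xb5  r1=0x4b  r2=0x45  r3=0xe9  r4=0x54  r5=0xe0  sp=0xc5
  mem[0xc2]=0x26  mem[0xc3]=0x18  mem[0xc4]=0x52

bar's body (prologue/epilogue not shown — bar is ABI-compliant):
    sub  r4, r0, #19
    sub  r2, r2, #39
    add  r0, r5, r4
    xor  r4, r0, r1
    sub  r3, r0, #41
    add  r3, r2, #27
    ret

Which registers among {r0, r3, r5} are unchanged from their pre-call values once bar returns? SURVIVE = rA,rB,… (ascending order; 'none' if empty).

SURVIVE = r3,r5

prologue: push r2 → mem[0xc4]=0x45, sp=0xc4
prologue: push r3 → mem[0xc3]=0xe9, sp=0xc3
prologue: push r4 → mem[0xc2]=0x54, sp=0xc2
body[0] sub  r4, r0, #19 → r4=0xa2
body[1] sub  r2, r2, #39 → r2=0x1e
body[2] add  r0, r5, r4 → r0=0x82
body[3] xor  r4, r0, r1 → r4=0xc9
body[4] sub  r3, r0, #41 → r3=0x59
body[5] add  r3, r2, #27 → r3=0x39
epilogue: pop r4=0x54, sp=0xc3
epilogue: pop r3=0xe9, sp=0xc4
epilogue: pop r2=0x45, sp=0xc5
r0: caller-saved, written=True
r3: callee-saved, written=True
r5: caller-saved, written=False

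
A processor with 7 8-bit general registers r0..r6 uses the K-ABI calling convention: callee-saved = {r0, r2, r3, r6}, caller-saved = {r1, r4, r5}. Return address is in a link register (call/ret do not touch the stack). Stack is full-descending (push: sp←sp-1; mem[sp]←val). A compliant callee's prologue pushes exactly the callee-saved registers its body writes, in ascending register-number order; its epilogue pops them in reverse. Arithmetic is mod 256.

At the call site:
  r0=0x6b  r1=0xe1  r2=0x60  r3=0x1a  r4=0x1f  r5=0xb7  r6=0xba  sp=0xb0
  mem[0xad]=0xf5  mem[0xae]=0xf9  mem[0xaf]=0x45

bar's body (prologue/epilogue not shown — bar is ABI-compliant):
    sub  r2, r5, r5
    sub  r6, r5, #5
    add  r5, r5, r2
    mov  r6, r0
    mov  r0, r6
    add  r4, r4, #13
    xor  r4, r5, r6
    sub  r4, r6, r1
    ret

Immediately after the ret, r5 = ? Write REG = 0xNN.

prologue: push r0 → mem[0xaf]=0x6b, sp=0xaf
prologue: push r2 → mem[0xae]=0x60, sp=0xae
prologue: push r6 → mem[0xad]=0xba, sp=0xad
body[0] sub  r2, r5, r5 → r2=0x00
body[1] sub  r6, r5, #5 → r6=0xb2
body[2] add  r5, r5, r2 → r5=0xb7
body[3] mov  r6, r0 → r6=0x6b
body[4] mov  r0, r6 → r0=0x6b
body[5] add  r4, r4, #13 → r4=0x2c
body[6] xor  r4, r5, r6 → r4=0xdc
body[7] sub  r4, r6, r1 → r4=0x8a
epilogue: pop r6=0xba, sp=0xae
epilogue: pop r2=0x60, sp=0xaf
epilogue: pop r0=0x6b, sp=0xb0
r5 is caller-saved → body value

REG = 0xb7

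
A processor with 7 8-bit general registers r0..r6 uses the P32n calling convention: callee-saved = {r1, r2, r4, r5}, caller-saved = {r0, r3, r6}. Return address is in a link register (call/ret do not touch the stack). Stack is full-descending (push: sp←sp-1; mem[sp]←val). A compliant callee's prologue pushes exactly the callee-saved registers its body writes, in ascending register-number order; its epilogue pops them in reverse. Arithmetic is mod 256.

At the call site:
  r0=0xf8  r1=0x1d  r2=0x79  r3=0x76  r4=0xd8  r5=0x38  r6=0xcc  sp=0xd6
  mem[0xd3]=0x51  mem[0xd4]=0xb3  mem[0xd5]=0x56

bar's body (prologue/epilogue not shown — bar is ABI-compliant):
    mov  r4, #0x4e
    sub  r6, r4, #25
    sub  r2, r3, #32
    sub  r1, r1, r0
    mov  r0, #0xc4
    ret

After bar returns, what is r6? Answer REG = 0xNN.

prologue: push r1 → mem[0xd5]=0x1d, sp=0xd5
prologue: push r2 → mem[0xd4]=0x79, sp=0xd4
prologue: push r4 → mem[0xd3]=0xd8, sp=0xd3
body[0] mov  r4, #0x4e → r4=0x4e
body[1] sub  r6, r4, #25 → r6=0x35
body[2] sub  r2, r3, #32 → r2=0x56
body[3] sub  r1, r1, r0 → r1=0x25
body[4] mov  r0, #0xc4 → r0=0xc4
epilogue: pop r4=0xd8, sp=0xd4
epilogue: pop r2=0x79, sp=0xd5
epilogue: pop r1=0x1d, sp=0xd6
r6 is caller-saved → body value

REG = 0x35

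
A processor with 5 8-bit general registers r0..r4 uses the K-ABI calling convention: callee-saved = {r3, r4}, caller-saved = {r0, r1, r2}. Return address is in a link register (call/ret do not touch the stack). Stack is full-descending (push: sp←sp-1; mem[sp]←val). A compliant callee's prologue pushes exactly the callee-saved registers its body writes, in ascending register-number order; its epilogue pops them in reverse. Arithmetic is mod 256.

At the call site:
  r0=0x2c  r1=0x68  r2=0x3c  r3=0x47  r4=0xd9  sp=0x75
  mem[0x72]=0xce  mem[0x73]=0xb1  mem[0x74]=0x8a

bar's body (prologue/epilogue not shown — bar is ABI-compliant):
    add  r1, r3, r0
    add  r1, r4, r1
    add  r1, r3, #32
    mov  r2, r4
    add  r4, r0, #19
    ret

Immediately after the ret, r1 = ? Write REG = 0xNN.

prologue: push r4 → mem[0x74]=0xd9, sp=0x74
body[0] add  r1, r3, r0 → r1=0x73
body[1] add  r1, r4, r1 → r1=0x4c
body[2] add  r1, r3, #32 → r1=0x67
body[3] mov  r2, r4 → r2=0xd9
body[4] add  r4, r0, #19 → r4=0x3f
epilogue: pop r4=0xd9, sp=0x75
r1 is caller-saved → body value

REG = 0x67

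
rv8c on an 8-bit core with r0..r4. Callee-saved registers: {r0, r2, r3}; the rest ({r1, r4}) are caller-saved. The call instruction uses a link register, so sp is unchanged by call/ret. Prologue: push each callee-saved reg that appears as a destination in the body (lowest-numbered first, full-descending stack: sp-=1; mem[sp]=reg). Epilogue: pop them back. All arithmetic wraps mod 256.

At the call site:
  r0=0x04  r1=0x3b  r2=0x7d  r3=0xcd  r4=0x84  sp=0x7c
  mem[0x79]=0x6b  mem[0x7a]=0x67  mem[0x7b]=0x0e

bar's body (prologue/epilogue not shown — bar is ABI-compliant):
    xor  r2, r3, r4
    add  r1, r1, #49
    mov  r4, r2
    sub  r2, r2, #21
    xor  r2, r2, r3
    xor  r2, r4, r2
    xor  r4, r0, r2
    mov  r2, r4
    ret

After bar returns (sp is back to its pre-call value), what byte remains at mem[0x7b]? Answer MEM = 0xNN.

MEM = 0x7d

prologue: push r2 → mem[0x7b]=0x7d, sp=0x7b
body[0] xor  r2, r3, r4 → r2=0x49
body[1] add  r1, r1, #49 → r1=0x6c
body[2] mov  r4, r2 → r4=0x49
body[3] sub  r2, r2, #21 → r2=0x34
body[4] xor  r2, r2, r3 → r2=0xf9
body[5] xor  r2, r4, r2 → r2=0xb0
body[6] xor  r4, r0, r2 → r4=0xb4
body[7] mov  r2, r4 → r2=0xb4
epilogue: pop r2=0x7d, sp=0x7c
prologue pushed ['r2'] at ['0x7b']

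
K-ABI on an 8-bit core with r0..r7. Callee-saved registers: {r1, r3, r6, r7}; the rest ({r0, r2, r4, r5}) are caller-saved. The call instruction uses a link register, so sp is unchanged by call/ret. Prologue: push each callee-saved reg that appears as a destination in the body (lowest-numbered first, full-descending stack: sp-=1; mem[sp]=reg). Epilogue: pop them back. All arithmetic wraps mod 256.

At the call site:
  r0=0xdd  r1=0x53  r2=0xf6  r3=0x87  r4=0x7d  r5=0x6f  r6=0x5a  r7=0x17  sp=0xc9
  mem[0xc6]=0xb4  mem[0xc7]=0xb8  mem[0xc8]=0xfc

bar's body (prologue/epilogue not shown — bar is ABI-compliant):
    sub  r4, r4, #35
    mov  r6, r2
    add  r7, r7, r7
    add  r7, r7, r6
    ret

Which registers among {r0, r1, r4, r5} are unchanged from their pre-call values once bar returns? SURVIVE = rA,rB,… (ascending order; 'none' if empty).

prologue: push r6 → mem[0xc8]=0x5a, sp=0xc8
prologue: push r7 → mem[0xc7]=0x17, sp=0xc7
body[0] sub  r4, r4, #35 → r4=0x5a
body[1] mov  r6, r2 → r6=0xf6
body[2] add  r7, r7, r7 → r7=0x2e
body[3] add  r7, r7, r6 → r7=0x24
epilogue: pop r7=0x17, sp=0xc8
epilogue: pop r6=0x5a, sp=0xc9
r0: caller-saved, written=False
r1: callee-saved, written=False
r4: caller-saved, written=True
r5: caller-saved, written=False

SURVIVE = r0,r1,r5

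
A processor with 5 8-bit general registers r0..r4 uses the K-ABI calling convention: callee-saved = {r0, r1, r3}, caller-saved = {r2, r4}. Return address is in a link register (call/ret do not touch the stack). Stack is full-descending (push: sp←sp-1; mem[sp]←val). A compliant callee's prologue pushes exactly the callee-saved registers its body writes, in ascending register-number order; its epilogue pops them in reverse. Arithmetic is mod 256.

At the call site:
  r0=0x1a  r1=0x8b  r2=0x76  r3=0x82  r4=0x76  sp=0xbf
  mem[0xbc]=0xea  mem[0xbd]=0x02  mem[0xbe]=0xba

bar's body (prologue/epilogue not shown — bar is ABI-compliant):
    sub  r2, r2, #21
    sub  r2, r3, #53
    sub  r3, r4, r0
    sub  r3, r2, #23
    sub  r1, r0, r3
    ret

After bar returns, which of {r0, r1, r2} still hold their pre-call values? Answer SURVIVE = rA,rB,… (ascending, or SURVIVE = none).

prologue: push r1 → mem[0xbe]=0x8b, sp=0xbe
prologue: push r3 → mem[0xbd]=0x82, sp=0xbd
body[0] sub  r2, r2, #21 → r2=0x61
body[1] sub  r2, r3, #53 → r2=0x4d
body[2] sub  r3, r4, r0 → r3=0x5c
body[3] sub  r3, r2, #23 → r3=0x36
body[4] sub  r1, r0, r3 → r1=0xe4
epilogue: pop r3=0x82, sp=0xbe
epilogue: pop r1=0x8b, sp=0xbf
r0: callee-saved, written=False
r1: callee-saved, written=True
r2: caller-saved, written=True

SURVIVE = r0,r1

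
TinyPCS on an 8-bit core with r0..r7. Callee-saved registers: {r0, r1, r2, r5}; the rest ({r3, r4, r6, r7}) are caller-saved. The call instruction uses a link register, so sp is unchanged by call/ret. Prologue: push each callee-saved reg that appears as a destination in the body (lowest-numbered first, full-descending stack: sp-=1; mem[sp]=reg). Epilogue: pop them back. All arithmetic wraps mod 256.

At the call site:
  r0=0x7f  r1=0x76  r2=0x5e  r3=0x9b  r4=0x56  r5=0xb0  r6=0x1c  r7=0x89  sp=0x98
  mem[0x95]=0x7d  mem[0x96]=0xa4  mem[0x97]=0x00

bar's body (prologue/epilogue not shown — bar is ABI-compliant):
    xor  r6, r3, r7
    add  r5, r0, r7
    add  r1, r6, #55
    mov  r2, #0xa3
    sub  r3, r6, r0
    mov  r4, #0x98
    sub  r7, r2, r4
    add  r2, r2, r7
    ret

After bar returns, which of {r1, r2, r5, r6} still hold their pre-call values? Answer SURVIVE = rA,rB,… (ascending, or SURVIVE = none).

prologue: push r1 -> mem[0x97]=0x76, sp=0x97
prologue: push r2 -> mem[0x96]=0x5e, sp=0x96
prologue: push r5 -> mem[0x95]=0xb0, sp=0x95
body[0] xor  r6, r3, r7 -> r6=0x12
body[1] add  r5, r0, r7 -> r5=0x08
body[2] add  r1, r6, #55 -> r1=0x49
body[3] mov  r2, #0xa3 -> r2=0xa3
body[4] sub  r3, r6, r0 -> r3=0x93
body[5] mov  r4, #0x98 -> r4=0x98
body[6] sub  r7, r2, r4 -> r7=0x0b
body[7] add  r2, r2, r7 -> r2=0xae
epilogue: pop r5=0xb0, sp=0x96
epilogue: pop r2=0x5e, sp=0x97
epilogue: pop r1=0x76, sp=0x98
r1: callee-saved, written=True
r2: callee-saved, written=True
r5: callee-saved, written=True
r6: caller-saved, written=True

SURVIVE = r1,r2,r5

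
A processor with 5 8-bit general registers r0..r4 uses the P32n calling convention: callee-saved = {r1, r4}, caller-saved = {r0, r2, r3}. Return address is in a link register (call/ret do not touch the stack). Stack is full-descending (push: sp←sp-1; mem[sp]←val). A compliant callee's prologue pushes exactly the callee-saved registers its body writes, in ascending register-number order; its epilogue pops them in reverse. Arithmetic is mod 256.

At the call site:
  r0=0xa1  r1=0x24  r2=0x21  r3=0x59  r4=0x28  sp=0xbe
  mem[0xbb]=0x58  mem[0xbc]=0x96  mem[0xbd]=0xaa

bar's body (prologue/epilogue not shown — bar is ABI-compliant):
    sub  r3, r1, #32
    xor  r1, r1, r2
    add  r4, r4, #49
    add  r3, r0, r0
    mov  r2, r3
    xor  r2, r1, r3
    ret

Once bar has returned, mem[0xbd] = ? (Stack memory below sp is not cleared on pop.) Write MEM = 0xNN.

MEM = 0x24

prologue: push r1 → mem[0xbd]=0x24, sp=0xbd
prologue: push r4 → mem[0xbc]=0x28, sp=0xbc
body[0] sub  r3, r1, #32 → r3=0x04
body[1] xor  r1, r1, r2 → r1=0x05
body[2] add  r4, r4, #49 → r4=0x59
body[3] add  r3, r0, r0 → r3=0x42
body[4] mov  r2, r3 → r2=0x42
body[5] xor  r2, r1, r3 → r2=0x47
epilogue: pop r4=0x28, sp=0xbd
epilogue: pop r1=0x24, sp=0xbe
prologue pushed ['r1', 'r4'] at ['0xbd', '0xbc']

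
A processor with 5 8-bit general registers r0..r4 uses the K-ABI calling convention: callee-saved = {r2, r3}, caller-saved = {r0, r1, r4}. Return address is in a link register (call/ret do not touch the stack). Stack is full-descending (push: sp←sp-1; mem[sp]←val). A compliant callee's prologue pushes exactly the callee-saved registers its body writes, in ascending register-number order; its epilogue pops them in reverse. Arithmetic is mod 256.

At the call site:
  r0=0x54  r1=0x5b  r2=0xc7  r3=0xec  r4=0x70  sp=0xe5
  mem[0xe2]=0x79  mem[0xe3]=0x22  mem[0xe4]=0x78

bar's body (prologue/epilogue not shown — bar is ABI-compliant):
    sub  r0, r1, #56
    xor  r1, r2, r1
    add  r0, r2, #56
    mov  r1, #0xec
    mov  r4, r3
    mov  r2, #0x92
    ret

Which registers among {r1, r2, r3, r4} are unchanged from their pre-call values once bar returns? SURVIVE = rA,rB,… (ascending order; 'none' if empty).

SURVIVE = r2,r3

prologue: push r2 → mem[0xe4]=0xc7, sp=0xe4
body[0] sub  r0, r1, #56 → r0=0x23
body[1] xor  r1, r2, r1 → r1=0x9c
body[2] add  r0, r2, #56 → r0=0xff
body[3] mov  r1, #0xec → r1=0xec
body[4] mov  r4, r3 → r4=0xec
body[5] mov  r2, #0x92 → r2=0x92
epilogue: pop r2=0xc7, sp=0xe5
r1: caller-saved, written=True
r2: callee-saved, written=True
r3: callee-saved, written=False
r4: caller-saved, written=True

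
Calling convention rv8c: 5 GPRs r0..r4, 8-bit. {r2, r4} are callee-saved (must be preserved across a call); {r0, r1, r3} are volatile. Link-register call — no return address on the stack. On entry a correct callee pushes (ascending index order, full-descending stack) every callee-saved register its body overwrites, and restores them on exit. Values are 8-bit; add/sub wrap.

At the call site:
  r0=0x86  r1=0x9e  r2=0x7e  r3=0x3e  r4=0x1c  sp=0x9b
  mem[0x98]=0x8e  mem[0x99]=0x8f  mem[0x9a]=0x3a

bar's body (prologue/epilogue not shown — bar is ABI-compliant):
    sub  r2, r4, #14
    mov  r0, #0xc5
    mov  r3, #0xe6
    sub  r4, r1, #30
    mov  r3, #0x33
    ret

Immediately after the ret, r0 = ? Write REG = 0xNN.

REG = 0xc5

prologue: push r2 → mem[0x9a]=0x7e, sp=0x9a
prologue: push r4 → mem[0x99]=0x1c, sp=0x99
body[0] sub  r2, r4, #14 → r2=0x0e
body[1] mov  r0, #0xc5 → r0=0xc5
body[2] mov  r3, #0xe6 → r3=0xe6
body[3] sub  r4, r1, #30 → r4=0x80
body[4] mov  r3, #0x33 → r3=0x33
epilogue: pop r4=0x1c, sp=0x9a
epilogue: pop r2=0x7e, sp=0x9b
r0 is caller-saved → body value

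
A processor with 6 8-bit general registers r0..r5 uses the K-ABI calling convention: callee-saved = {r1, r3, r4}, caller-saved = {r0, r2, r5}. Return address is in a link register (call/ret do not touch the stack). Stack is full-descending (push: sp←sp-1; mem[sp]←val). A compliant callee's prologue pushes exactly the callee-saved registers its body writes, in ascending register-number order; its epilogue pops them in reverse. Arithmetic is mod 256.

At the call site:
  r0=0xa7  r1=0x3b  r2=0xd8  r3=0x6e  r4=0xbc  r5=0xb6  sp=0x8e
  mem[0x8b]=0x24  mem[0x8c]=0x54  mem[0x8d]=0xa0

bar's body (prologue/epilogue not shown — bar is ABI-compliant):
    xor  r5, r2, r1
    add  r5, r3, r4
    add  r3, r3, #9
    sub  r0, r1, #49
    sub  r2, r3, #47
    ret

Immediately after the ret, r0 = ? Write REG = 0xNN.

prologue: push r3 → mem[0x8d]=0x6e, sp=0x8d
body[0] xor  r5, r2, r1 → r5=0xe3
body[1] add  r5, r3, r4 → r5=0x2a
body[2] add  r3, r3, #9 → r3=0x77
body[3] sub  r0, r1, #49 → r0=0x0a
body[4] sub  r2, r3, #47 → r2=0x48
epilogue: pop r3=0x6e, sp=0x8e
r0 is caller-saved → body value

REG = 0x0a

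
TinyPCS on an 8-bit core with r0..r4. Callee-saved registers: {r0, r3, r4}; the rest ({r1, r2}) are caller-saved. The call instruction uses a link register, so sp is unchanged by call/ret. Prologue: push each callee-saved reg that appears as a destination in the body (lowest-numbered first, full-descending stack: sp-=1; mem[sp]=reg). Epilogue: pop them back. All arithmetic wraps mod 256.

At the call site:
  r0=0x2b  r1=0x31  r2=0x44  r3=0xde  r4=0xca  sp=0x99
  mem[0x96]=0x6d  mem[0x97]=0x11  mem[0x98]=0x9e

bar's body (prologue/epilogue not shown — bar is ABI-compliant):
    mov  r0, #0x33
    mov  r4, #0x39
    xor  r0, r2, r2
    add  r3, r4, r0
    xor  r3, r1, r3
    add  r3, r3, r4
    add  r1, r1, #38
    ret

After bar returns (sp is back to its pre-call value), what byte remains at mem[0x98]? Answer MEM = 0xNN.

MEM = 0x2b

prologue: push r0 -> mem[0x98]=0x2b, sp=0x98
prologue: push r3 -> mem[0x97]=0xde, sp=0x97
prologue: push r4 -> mem[0x96]=0xca, sp=0x96
body[0] mov  r0, #0x33 -> r0=0x33
body[1] mov  r4, #0x39 -> r4=0x39
body[2] xor  r0, r2, r2 -> r0=0x00
body[3] add  r3, r4, r0 -> r3=0x39
body[4] xor  r3, r1, r3 -> r3=0x08
body[5] add  r3, r3, r4 -> r3=0x41
body[6] add  r1, r1, #38 -> r1=0x57
epilogue: pop r4=0xca, sp=0x97
epilogue: pop r3=0xde, sp=0x98
epilogue: pop r0=0x2b, sp=0x99
prologue pushed ['r0', 'r3', 'r4'] at ['0x98', '0x97', '0x96']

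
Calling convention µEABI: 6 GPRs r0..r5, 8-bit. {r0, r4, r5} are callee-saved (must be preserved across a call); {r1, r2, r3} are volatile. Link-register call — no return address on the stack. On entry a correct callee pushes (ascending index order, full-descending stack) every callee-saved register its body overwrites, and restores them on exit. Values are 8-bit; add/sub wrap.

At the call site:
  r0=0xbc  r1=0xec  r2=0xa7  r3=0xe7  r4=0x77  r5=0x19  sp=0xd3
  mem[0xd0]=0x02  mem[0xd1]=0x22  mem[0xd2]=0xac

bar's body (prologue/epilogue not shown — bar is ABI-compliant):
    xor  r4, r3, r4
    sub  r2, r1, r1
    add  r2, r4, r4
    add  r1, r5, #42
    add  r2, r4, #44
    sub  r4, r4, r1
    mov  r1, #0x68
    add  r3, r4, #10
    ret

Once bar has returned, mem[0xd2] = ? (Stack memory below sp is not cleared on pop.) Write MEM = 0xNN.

MEM = 0x77

prologue: push r4 → mem[0xd2]=0x77, sp=0xd2
body[0] xor  r4, r3, r4 → r4=0x90
body[1] sub  r2, r1, r1 → r2=0x00
body[2] add  r2, r4, r4 → r2=0x20
body[3] add  r1, r5, #42 → r1=0x43
body[4] add  r2, r4, #44 → r2=0xbc
body[5] sub  r4, r4, r1 → r4=0x4d
body[6] mov  r1, #0x68 → r1=0x68
body[7] add  r3, r4, #10 → r3=0x57
epilogue: pop r4=0x77, sp=0xd3
prologue pushed ['r4'] at ['0xd2']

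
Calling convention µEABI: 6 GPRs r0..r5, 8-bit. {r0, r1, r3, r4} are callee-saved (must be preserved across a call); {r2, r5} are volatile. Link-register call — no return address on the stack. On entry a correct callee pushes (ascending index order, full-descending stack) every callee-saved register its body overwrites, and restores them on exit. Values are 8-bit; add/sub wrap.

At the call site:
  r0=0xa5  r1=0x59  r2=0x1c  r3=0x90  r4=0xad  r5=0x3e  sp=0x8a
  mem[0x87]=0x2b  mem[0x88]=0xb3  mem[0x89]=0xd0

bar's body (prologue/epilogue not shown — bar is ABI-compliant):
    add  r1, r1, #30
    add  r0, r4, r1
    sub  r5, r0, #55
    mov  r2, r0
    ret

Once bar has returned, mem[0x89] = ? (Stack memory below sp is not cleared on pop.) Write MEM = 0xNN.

MEM = 0xa5

prologue: push r0 → mem[0x89]=0xa5, sp=0x89
prologue: push r1 → mem[0x88]=0x59, sp=0x88
body[0] add  r1, r1, #30 → r1=0x77
body[1] add  r0, r4, r1 → r0=0x24
body[2] sub  r5, r0, #55 → r5=0xed
body[3] mov  r2, r0 → r2=0x24
epilogue: pop r1=0x59, sp=0x89
epilogue: pop r0=0xa5, sp=0x8a
prologue pushed ['r0', 'r1'] at ['0x89', '0x88']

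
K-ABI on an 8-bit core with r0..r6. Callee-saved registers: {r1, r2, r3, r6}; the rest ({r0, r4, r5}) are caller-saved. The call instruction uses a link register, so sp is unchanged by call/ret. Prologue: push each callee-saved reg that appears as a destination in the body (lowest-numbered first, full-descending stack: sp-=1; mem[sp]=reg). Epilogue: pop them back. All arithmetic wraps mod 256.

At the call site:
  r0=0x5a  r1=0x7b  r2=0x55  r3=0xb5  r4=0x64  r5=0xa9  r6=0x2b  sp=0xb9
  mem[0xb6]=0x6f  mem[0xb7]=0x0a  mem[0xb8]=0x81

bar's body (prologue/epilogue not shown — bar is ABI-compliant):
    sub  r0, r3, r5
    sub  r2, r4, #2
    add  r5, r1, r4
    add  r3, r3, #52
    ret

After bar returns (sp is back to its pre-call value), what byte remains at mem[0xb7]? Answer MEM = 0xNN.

prologue: push r2 → mem[0xb8]=0x55, sp=0xb8
prologue: push r3 → mem[0xb7]=0xb5, sp=0xb7
body[0] sub  r0, r3, r5 → r0=0x0c
body[1] sub  r2, r4, #2 → r2=0x62
body[2] add  r5, r1, r4 → r5=0xdf
body[3] add  r3, r3, #52 → r3=0xe9
epilogue: pop r3=0xb5, sp=0xb8
epilogue: pop r2=0x55, sp=0xb9
prologue pushed ['r2', 'r3'] at ['0xb8', '0xb7']

MEM = 0xb5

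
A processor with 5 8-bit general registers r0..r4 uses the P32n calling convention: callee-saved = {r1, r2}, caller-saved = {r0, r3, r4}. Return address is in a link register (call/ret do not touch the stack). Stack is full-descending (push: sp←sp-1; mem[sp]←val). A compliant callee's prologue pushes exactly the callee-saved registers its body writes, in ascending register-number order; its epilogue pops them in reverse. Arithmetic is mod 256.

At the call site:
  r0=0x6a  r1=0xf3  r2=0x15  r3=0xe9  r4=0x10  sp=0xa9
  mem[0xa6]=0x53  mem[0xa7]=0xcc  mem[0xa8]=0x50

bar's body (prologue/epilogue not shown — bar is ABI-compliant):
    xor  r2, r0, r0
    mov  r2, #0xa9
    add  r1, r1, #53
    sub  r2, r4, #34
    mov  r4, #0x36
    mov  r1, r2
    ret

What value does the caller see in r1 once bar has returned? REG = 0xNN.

REG = 0xf3

prologue: push r1 -> mem[0xa8]=0xf3, sp=0xa8
prologue: push r2 -> mem[0xa7]=0x15, sp=0xa7
body[0] xor  r2, r0, r0 -> r2=0x00
body[1] mov  r2, #0xa9 -> r2=0xa9
body[2] add  r1, r1, #53 -> r1=0x28
body[3] sub  r2, r4, #34 -> r2=0xee
body[4] mov  r4, #0x36 -> r4=0x36
body[5] mov  r1, r2 -> r1=0xee
epilogue: pop r2=0x15, sp=0xa8
epilogue: pop r1=0xf3, sp=0xa9
r1 is callee-saved -> restored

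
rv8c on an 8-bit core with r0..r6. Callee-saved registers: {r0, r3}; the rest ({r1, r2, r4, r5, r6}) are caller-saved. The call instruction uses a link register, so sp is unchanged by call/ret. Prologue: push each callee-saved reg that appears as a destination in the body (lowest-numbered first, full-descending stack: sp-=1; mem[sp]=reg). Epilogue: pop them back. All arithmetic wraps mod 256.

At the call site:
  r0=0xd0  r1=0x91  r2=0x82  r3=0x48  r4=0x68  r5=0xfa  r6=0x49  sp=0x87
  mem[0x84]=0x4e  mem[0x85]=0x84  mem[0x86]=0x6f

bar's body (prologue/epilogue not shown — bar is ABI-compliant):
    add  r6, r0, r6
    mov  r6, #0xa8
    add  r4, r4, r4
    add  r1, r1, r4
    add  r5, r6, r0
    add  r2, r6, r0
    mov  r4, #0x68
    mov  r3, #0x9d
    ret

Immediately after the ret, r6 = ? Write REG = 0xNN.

REG = 0xa8

prologue: push r3 -> mem[0x86]=0x48, sp=0x86
body[0] add  r6, r0, r6 -> r6=0x19
body[1] mov  r6, #0xa8 -> r6=0xa8
body[2] add  r4, r4, r4 -> r4=0xd0
body[3] add  r1, r1, r4 -> r1=0x61
body[4] add  r5, r6, r0 -> r5=0x78
body[5] add  r2, r6, r0 -> r2=0x78
body[6] mov  r4, #0x68 -> r4=0x68
body[7] mov  r3, #0x9d -> r3=0x9d
epilogue: pop r3=0x48, sp=0x87
r6 is caller-saved -> body value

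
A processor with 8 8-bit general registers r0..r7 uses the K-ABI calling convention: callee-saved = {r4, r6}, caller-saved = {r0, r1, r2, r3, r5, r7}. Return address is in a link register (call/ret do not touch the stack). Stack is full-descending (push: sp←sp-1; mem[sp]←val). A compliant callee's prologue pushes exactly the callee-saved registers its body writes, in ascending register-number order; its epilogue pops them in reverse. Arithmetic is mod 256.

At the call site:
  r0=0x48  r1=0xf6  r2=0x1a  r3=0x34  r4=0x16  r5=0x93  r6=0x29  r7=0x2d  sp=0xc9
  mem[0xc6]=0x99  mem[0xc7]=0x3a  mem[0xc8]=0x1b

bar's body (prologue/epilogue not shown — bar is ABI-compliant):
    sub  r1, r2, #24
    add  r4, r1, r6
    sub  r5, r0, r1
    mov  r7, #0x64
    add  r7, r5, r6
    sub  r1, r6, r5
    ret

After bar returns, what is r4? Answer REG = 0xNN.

prologue: push r4 -> mem[0xc8]=0x16, sp=0xc8
body[0] sub  r1, r2, #24 -> r1=0x02
body[1] add  r4, r1, r6 -> r4=0x2b
body[2] sub  r5, r0, r1 -> r5=0x46
body[3] mov  r7, #0x64 -> r7=0x64
body[4] add  r7, r5, r6 -> r7=0x6f
body[5] sub  r1, r6, r5 -> r1=0xe3
epilogue: pop r4=0x16, sp=0xc9
r4 is callee-saved -> restored

REG = 0x16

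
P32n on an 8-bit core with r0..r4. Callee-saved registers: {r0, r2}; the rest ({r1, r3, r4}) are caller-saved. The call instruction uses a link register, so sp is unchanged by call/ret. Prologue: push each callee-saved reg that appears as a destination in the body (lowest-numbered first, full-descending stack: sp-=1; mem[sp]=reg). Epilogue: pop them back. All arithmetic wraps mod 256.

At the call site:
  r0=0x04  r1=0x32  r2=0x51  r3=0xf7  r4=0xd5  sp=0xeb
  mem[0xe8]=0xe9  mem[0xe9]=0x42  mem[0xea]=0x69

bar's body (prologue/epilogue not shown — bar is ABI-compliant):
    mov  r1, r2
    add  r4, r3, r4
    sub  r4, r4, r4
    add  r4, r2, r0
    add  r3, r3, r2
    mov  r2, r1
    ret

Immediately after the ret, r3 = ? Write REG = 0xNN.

prologue: push r2 → mem[0xea]=0x51, sp=0xea
body[0] mov  r1, r2 → r1=0x51
body[1] add  r4, r3, r4 → r4=0xcc
body[2] sub  r4, r4, r4 → r4=0x00
body[3] add  r4, r2, r0 → r4=0x55
body[4] add  r3, r3, r2 → r3=0x48
body[5] mov  r2, r1 → r2=0x51
epilogue: pop r2=0x51, sp=0xeb
r3 is caller-saved → body value

REG = 0x48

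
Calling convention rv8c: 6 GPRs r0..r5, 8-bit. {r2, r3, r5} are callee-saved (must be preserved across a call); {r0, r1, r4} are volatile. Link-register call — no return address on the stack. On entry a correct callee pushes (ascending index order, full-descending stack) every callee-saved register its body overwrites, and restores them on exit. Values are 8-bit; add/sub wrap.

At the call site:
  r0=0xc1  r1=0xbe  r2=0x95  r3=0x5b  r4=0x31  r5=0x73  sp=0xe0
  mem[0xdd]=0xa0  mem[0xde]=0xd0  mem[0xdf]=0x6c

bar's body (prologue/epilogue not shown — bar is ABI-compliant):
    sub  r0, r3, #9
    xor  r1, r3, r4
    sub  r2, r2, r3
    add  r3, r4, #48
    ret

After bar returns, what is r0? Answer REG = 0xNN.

REG = 0x52

prologue: push r2 -> mem[0xdf]=0x95, sp=0xdf
prologue: push r3 -> mem[0xde]=0x5b, sp=0xde
body[0] sub  r0, r3, #9 -> r0=0x52
body[1] xor  r1, r3, r4 -> r1=0x6a
body[2] sub  r2, r2, r3 -> r2=0x3a
body[3] add  r3, r4, #48 -> r3=0x61
epilogue: pop r3=0x5b, sp=0xdf
epilogue: pop r2=0x95, sp=0xe0
r0 is caller-saved -> body value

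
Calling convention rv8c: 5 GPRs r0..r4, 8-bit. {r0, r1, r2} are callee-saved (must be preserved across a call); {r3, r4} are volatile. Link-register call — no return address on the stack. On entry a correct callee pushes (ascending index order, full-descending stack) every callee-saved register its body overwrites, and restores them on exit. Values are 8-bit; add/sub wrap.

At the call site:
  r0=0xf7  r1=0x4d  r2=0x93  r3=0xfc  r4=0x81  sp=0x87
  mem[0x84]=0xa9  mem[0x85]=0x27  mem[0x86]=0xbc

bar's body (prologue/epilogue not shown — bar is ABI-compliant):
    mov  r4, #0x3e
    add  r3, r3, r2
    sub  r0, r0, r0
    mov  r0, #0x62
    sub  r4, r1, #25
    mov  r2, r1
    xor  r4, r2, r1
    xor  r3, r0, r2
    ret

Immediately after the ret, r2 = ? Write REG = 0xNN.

prologue: push r0 -> mem[0x86]=0xf7, sp=0x86
prologue: push r2 -> mem[0x85]=0x93, sp=0x85
body[0] mov  r4, #0x3e -> r4=0x3e
body[1] add  r3, r3, r2 -> r3=0x8f
body[2] sub  r0, r0, r0 -> r0=0x00
body[3] mov  r0, #0x62 -> r0=0x62
body[4] sub  r4, r1, #25 -> r4=0x34
body[5] mov  r2, r1 -> r2=0x4d
body[6] xor  r4, r2, r1 -> r4=0x00
body[7] xor  r3, r0, r2 -> r3=0x2f
epilogue: pop r2=0x93, sp=0x86
epilogue: pop r0=0xf7, sp=0x87
r2 is callee-saved -> restored

REG = 0x93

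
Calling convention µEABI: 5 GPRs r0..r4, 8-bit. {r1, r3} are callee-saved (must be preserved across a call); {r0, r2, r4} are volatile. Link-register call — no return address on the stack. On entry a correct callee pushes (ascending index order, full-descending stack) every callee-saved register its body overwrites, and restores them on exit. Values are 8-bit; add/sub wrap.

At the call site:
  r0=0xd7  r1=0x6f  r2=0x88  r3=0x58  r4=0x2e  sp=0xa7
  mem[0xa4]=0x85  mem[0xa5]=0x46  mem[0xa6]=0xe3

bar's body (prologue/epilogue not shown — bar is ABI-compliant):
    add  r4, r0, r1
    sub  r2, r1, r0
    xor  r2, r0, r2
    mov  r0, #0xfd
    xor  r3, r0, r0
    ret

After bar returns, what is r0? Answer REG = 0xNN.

REG = 0xfd

prologue: push r3 -> mem[0xa6]=0x58, sp=0xa6
body[0] add  r4, r0, r1 -> r4=0x46
body[1] sub  r2, r1, r0 -> r2=0x98
body[2] xor  r2, r0, r2 -> r2=0x4f
body[3] mov  r0, #0xfd -> r0=0xfd
body[4] xor  r3, r0, r0 -> r3=0x00
epilogue: pop r3=0x58, sp=0xa7
r0 is caller-saved -> body value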